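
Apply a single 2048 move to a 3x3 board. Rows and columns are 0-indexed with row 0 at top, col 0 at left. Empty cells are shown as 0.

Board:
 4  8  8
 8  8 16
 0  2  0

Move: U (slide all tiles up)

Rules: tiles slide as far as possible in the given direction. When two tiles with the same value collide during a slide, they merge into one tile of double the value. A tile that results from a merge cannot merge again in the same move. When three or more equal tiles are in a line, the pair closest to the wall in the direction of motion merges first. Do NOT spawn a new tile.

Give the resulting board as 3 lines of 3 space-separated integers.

Answer:  4 16  8
 8  2 16
 0  0  0

Derivation:
Slide up:
col 0: [4, 8, 0] -> [4, 8, 0]
col 1: [8, 8, 2] -> [16, 2, 0]
col 2: [8, 16, 0] -> [8, 16, 0]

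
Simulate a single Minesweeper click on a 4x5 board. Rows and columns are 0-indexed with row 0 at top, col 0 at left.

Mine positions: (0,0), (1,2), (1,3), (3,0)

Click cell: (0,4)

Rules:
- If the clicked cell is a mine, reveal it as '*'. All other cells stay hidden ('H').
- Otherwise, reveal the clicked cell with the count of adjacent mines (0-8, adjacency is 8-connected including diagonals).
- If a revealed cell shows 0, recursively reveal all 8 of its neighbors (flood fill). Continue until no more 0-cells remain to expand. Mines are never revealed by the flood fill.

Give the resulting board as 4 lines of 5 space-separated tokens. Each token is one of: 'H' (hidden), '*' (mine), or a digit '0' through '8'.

H H H H 1
H H H H H
H H H H H
H H H H H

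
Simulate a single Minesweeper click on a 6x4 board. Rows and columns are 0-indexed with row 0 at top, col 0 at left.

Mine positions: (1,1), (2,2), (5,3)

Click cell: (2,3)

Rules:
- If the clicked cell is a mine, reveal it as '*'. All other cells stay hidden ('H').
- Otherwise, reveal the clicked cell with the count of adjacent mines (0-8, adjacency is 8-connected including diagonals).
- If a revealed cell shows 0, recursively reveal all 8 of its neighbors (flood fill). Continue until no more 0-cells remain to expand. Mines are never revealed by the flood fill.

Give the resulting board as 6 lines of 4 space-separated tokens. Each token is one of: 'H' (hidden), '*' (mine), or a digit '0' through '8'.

H H H H
H H H H
H H H 1
H H H H
H H H H
H H H H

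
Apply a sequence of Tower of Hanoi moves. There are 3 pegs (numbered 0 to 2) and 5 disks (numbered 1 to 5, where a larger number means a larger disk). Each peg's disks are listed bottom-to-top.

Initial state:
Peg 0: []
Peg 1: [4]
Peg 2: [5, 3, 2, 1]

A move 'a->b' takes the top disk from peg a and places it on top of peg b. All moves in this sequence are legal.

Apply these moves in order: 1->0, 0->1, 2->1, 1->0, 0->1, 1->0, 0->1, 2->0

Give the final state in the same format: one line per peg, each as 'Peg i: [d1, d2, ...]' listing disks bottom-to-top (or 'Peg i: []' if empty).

After move 1 (1->0):
Peg 0: [4]
Peg 1: []
Peg 2: [5, 3, 2, 1]

After move 2 (0->1):
Peg 0: []
Peg 1: [4]
Peg 2: [5, 3, 2, 1]

After move 3 (2->1):
Peg 0: []
Peg 1: [4, 1]
Peg 2: [5, 3, 2]

After move 4 (1->0):
Peg 0: [1]
Peg 1: [4]
Peg 2: [5, 3, 2]

After move 5 (0->1):
Peg 0: []
Peg 1: [4, 1]
Peg 2: [5, 3, 2]

After move 6 (1->0):
Peg 0: [1]
Peg 1: [4]
Peg 2: [5, 3, 2]

After move 7 (0->1):
Peg 0: []
Peg 1: [4, 1]
Peg 2: [5, 3, 2]

After move 8 (2->0):
Peg 0: [2]
Peg 1: [4, 1]
Peg 2: [5, 3]

Answer: Peg 0: [2]
Peg 1: [4, 1]
Peg 2: [5, 3]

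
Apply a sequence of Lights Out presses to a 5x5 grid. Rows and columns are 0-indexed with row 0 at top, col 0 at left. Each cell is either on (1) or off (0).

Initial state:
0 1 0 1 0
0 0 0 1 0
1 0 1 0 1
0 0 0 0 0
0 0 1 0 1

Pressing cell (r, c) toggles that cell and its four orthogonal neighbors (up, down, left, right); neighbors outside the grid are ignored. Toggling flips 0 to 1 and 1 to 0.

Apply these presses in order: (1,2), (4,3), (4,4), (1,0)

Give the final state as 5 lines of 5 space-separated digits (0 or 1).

Answer: 1 1 1 1 0
1 0 1 0 0
0 0 0 0 1
0 0 0 1 1
0 0 0 0 1

Derivation:
After press 1 at (1,2):
0 1 1 1 0
0 1 1 0 0
1 0 0 0 1
0 0 0 0 0
0 0 1 0 1

After press 2 at (4,3):
0 1 1 1 0
0 1 1 0 0
1 0 0 0 1
0 0 0 1 0
0 0 0 1 0

After press 3 at (4,4):
0 1 1 1 0
0 1 1 0 0
1 0 0 0 1
0 0 0 1 1
0 0 0 0 1

After press 4 at (1,0):
1 1 1 1 0
1 0 1 0 0
0 0 0 0 1
0 0 0 1 1
0 0 0 0 1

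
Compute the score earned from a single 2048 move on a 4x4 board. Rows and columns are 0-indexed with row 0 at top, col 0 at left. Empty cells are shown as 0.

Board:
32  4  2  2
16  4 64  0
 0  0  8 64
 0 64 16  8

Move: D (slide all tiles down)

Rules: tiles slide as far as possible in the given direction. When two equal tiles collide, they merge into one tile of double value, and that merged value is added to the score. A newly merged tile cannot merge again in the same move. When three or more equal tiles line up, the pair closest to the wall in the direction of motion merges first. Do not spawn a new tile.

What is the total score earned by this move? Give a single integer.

Answer: 8

Derivation:
Slide down:
col 0: [32, 16, 0, 0] -> [0, 0, 32, 16]  score +0 (running 0)
col 1: [4, 4, 0, 64] -> [0, 0, 8, 64]  score +8 (running 8)
col 2: [2, 64, 8, 16] -> [2, 64, 8, 16]  score +0 (running 8)
col 3: [2, 0, 64, 8] -> [0, 2, 64, 8]  score +0 (running 8)
Board after move:
 0  0  2  0
 0  0 64  2
32  8  8 64
16 64 16  8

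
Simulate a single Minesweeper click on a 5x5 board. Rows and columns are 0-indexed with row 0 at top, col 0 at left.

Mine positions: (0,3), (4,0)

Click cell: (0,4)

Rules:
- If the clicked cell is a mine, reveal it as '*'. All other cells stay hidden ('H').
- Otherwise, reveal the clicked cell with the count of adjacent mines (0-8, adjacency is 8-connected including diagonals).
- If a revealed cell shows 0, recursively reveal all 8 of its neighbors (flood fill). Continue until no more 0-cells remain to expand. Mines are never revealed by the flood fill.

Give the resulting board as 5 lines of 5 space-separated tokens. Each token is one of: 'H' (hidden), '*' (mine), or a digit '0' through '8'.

H H H H 1
H H H H H
H H H H H
H H H H H
H H H H H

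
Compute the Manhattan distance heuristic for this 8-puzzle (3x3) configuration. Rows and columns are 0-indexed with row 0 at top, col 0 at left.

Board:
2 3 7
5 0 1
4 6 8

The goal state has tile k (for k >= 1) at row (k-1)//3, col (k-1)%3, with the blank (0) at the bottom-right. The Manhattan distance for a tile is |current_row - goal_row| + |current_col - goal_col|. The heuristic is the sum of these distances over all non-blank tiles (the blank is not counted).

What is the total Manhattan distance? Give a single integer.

Answer: 14

Derivation:
Tile 2: (0,0)->(0,1) = 1
Tile 3: (0,1)->(0,2) = 1
Tile 7: (0,2)->(2,0) = 4
Tile 5: (1,0)->(1,1) = 1
Tile 1: (1,2)->(0,0) = 3
Tile 4: (2,0)->(1,0) = 1
Tile 6: (2,1)->(1,2) = 2
Tile 8: (2,2)->(2,1) = 1
Sum: 1 + 1 + 4 + 1 + 3 + 1 + 2 + 1 = 14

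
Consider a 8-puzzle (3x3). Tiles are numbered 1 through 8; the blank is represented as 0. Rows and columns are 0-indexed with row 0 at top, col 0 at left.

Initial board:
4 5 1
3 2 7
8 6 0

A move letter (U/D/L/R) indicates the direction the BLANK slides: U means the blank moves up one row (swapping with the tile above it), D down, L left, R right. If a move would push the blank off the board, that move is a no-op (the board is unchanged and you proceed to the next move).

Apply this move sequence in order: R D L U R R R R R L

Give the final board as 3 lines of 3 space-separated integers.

Answer: 4 5 1
3 0 7
8 2 6

Derivation:
After move 1 (R):
4 5 1
3 2 7
8 6 0

After move 2 (D):
4 5 1
3 2 7
8 6 0

After move 3 (L):
4 5 1
3 2 7
8 0 6

After move 4 (U):
4 5 1
3 0 7
8 2 6

After move 5 (R):
4 5 1
3 7 0
8 2 6

After move 6 (R):
4 5 1
3 7 0
8 2 6

After move 7 (R):
4 5 1
3 7 0
8 2 6

After move 8 (R):
4 5 1
3 7 0
8 2 6

After move 9 (R):
4 5 1
3 7 0
8 2 6

After move 10 (L):
4 5 1
3 0 7
8 2 6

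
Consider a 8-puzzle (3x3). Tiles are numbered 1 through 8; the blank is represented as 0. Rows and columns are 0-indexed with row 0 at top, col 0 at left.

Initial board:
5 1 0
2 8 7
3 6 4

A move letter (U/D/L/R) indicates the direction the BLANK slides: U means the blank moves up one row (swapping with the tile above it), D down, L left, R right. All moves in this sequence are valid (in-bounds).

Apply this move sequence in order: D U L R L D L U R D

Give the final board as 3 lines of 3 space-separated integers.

After move 1 (D):
5 1 7
2 8 0
3 6 4

After move 2 (U):
5 1 0
2 8 7
3 6 4

After move 3 (L):
5 0 1
2 8 7
3 6 4

After move 4 (R):
5 1 0
2 8 7
3 6 4

After move 5 (L):
5 0 1
2 8 7
3 6 4

After move 6 (D):
5 8 1
2 0 7
3 6 4

After move 7 (L):
5 8 1
0 2 7
3 6 4

After move 8 (U):
0 8 1
5 2 7
3 6 4

After move 9 (R):
8 0 1
5 2 7
3 6 4

After move 10 (D):
8 2 1
5 0 7
3 6 4

Answer: 8 2 1
5 0 7
3 6 4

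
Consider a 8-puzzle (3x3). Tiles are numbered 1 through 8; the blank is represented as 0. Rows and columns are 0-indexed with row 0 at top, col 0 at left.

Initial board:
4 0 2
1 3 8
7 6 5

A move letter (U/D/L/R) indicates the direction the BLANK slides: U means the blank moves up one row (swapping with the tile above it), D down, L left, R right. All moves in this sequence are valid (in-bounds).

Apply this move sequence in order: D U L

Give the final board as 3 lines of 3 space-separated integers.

After move 1 (D):
4 3 2
1 0 8
7 6 5

After move 2 (U):
4 0 2
1 3 8
7 6 5

After move 3 (L):
0 4 2
1 3 8
7 6 5

Answer: 0 4 2
1 3 8
7 6 5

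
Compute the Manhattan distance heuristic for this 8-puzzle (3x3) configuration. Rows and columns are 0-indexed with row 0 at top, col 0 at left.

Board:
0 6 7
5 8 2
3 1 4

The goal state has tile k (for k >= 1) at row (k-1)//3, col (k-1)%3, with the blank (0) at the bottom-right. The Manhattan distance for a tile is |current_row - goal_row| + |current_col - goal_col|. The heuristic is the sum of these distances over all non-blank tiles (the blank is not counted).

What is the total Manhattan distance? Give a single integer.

Tile 6: (0,1)->(1,2) = 2
Tile 7: (0,2)->(2,0) = 4
Tile 5: (1,0)->(1,1) = 1
Tile 8: (1,1)->(2,1) = 1
Tile 2: (1,2)->(0,1) = 2
Tile 3: (2,0)->(0,2) = 4
Tile 1: (2,1)->(0,0) = 3
Tile 4: (2,2)->(1,0) = 3
Sum: 2 + 4 + 1 + 1 + 2 + 4 + 3 + 3 = 20

Answer: 20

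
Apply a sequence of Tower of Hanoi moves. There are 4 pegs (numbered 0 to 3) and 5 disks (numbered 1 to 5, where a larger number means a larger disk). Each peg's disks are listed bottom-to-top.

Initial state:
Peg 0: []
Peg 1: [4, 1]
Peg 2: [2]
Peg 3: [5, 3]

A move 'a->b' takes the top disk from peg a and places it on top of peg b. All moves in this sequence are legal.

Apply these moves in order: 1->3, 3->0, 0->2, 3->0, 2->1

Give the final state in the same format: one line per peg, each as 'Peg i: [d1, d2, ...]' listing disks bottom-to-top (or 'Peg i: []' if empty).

After move 1 (1->3):
Peg 0: []
Peg 1: [4]
Peg 2: [2]
Peg 3: [5, 3, 1]

After move 2 (3->0):
Peg 0: [1]
Peg 1: [4]
Peg 2: [2]
Peg 3: [5, 3]

After move 3 (0->2):
Peg 0: []
Peg 1: [4]
Peg 2: [2, 1]
Peg 3: [5, 3]

After move 4 (3->0):
Peg 0: [3]
Peg 1: [4]
Peg 2: [2, 1]
Peg 3: [5]

After move 5 (2->1):
Peg 0: [3]
Peg 1: [4, 1]
Peg 2: [2]
Peg 3: [5]

Answer: Peg 0: [3]
Peg 1: [4, 1]
Peg 2: [2]
Peg 3: [5]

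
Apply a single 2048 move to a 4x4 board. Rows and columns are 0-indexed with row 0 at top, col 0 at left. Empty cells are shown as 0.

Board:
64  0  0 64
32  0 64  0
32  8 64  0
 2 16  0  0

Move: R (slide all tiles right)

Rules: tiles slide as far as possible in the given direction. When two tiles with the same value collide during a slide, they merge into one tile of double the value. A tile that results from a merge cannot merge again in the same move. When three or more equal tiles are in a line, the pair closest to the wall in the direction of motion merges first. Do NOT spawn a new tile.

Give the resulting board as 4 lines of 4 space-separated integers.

Slide right:
row 0: [64, 0, 0, 64] -> [0, 0, 0, 128]
row 1: [32, 0, 64, 0] -> [0, 0, 32, 64]
row 2: [32, 8, 64, 0] -> [0, 32, 8, 64]
row 3: [2, 16, 0, 0] -> [0, 0, 2, 16]

Answer:   0   0   0 128
  0   0  32  64
  0  32   8  64
  0   0   2  16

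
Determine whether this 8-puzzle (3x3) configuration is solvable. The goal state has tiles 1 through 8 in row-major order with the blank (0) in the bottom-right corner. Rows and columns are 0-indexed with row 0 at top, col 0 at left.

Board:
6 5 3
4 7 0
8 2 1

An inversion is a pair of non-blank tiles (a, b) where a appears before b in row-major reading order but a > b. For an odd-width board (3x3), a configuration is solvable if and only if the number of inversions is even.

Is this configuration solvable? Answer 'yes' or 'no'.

Inversions (pairs i<j in row-major order where tile[i] > tile[j] > 0): 18
18 is even, so the puzzle is solvable.

Answer: yes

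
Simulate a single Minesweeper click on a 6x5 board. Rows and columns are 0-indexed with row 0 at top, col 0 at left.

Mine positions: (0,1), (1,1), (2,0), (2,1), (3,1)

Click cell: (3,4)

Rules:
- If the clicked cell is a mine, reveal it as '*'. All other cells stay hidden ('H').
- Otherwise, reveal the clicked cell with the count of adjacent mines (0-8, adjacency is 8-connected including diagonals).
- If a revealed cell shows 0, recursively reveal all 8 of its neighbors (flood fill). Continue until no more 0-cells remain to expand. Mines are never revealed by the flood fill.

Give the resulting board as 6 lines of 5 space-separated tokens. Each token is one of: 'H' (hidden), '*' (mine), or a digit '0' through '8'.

H H 2 0 0
H H 3 0 0
H H 3 0 0
H H 2 0 0
1 1 1 0 0
0 0 0 0 0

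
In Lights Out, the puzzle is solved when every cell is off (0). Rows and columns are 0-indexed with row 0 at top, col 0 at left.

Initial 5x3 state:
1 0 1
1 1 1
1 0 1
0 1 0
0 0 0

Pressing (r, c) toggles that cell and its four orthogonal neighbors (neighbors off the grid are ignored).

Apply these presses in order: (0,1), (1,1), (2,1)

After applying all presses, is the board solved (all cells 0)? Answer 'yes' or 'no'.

After press 1 at (0,1):
0 1 0
1 0 1
1 0 1
0 1 0
0 0 0

After press 2 at (1,1):
0 0 0
0 1 0
1 1 1
0 1 0
0 0 0

After press 3 at (2,1):
0 0 0
0 0 0
0 0 0
0 0 0
0 0 0

Lights still on: 0

Answer: yes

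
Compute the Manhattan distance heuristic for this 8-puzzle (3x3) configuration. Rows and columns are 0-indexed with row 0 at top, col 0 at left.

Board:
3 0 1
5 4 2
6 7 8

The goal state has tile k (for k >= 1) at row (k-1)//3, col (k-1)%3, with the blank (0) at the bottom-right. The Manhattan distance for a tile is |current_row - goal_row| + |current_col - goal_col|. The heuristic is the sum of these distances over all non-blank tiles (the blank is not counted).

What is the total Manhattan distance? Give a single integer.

Answer: 13

Derivation:
Tile 3: (0,0)->(0,2) = 2
Tile 1: (0,2)->(0,0) = 2
Tile 5: (1,0)->(1,1) = 1
Tile 4: (1,1)->(1,0) = 1
Tile 2: (1,2)->(0,1) = 2
Tile 6: (2,0)->(1,2) = 3
Tile 7: (2,1)->(2,0) = 1
Tile 8: (2,2)->(2,1) = 1
Sum: 2 + 2 + 1 + 1 + 2 + 3 + 1 + 1 = 13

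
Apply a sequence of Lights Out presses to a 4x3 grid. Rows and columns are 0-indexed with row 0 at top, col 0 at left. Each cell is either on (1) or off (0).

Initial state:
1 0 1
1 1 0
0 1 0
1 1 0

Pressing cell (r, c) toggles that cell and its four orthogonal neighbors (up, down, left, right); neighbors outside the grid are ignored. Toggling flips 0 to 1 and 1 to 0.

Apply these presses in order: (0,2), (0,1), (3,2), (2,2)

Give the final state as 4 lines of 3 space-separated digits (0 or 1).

Answer: 0 0 1
1 0 0
0 0 0
1 0 0

Derivation:
After press 1 at (0,2):
1 1 0
1 1 1
0 1 0
1 1 0

After press 2 at (0,1):
0 0 1
1 0 1
0 1 0
1 1 0

After press 3 at (3,2):
0 0 1
1 0 1
0 1 1
1 0 1

After press 4 at (2,2):
0 0 1
1 0 0
0 0 0
1 0 0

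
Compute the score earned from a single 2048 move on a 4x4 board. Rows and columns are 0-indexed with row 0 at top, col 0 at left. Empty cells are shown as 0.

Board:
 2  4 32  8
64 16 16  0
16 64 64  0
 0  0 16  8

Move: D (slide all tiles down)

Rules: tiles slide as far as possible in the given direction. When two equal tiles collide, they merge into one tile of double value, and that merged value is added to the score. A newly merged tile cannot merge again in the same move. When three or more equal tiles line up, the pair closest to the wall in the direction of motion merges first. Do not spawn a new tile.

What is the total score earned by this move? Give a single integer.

Answer: 16

Derivation:
Slide down:
col 0: [2, 64, 16, 0] -> [0, 2, 64, 16]  score +0 (running 0)
col 1: [4, 16, 64, 0] -> [0, 4, 16, 64]  score +0 (running 0)
col 2: [32, 16, 64, 16] -> [32, 16, 64, 16]  score +0 (running 0)
col 3: [8, 0, 0, 8] -> [0, 0, 0, 16]  score +16 (running 16)
Board after move:
 0  0 32  0
 2  4 16  0
64 16 64  0
16 64 16 16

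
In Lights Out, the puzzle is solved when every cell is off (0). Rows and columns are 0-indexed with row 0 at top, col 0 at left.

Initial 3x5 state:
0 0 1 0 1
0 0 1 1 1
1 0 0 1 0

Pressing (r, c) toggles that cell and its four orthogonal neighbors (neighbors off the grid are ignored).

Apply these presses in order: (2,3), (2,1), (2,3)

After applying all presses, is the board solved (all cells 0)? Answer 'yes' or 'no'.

Answer: no

Derivation:
After press 1 at (2,3):
0 0 1 0 1
0 0 1 0 1
1 0 1 0 1

After press 2 at (2,1):
0 0 1 0 1
0 1 1 0 1
0 1 0 0 1

After press 3 at (2,3):
0 0 1 0 1
0 1 1 1 1
0 1 1 1 0

Lights still on: 9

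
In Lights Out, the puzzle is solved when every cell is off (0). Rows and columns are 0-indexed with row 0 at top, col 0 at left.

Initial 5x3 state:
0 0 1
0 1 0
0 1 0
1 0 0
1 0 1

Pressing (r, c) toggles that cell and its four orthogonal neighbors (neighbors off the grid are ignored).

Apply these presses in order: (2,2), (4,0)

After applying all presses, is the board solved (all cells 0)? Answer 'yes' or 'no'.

After press 1 at (2,2):
0 0 1
0 1 1
0 0 1
1 0 1
1 0 1

After press 2 at (4,0):
0 0 1
0 1 1
0 0 1
0 0 1
0 1 1

Lights still on: 7

Answer: no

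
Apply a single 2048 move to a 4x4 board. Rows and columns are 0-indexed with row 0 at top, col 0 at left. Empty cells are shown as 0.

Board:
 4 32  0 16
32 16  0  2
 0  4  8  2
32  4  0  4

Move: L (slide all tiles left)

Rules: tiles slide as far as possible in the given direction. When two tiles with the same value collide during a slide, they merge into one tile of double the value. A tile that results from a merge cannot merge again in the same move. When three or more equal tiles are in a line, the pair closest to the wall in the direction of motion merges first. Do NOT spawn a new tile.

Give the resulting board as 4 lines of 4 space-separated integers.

Slide left:
row 0: [4, 32, 0, 16] -> [4, 32, 16, 0]
row 1: [32, 16, 0, 2] -> [32, 16, 2, 0]
row 2: [0, 4, 8, 2] -> [4, 8, 2, 0]
row 3: [32, 4, 0, 4] -> [32, 8, 0, 0]

Answer:  4 32 16  0
32 16  2  0
 4  8  2  0
32  8  0  0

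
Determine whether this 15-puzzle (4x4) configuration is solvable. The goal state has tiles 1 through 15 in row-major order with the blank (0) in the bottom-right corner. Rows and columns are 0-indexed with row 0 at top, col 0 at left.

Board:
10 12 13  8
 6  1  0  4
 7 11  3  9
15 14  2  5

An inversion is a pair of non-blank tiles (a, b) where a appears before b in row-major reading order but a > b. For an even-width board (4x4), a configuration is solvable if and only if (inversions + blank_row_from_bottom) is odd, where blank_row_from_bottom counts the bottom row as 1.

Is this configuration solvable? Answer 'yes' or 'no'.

Inversions: 58
Blank is in row 1 (0-indexed from top), which is row 3 counting from the bottom (bottom = 1).
58 + 3 = 61, which is odd, so the puzzle is solvable.

Answer: yes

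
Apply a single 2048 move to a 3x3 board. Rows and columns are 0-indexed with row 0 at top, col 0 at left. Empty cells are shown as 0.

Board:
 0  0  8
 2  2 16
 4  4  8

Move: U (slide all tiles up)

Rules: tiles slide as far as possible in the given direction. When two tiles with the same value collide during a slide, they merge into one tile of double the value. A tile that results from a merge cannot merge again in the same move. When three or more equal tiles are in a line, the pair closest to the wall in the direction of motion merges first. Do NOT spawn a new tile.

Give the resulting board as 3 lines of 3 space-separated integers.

Answer:  2  2  8
 4  4 16
 0  0  8

Derivation:
Slide up:
col 0: [0, 2, 4] -> [2, 4, 0]
col 1: [0, 2, 4] -> [2, 4, 0]
col 2: [8, 16, 8] -> [8, 16, 8]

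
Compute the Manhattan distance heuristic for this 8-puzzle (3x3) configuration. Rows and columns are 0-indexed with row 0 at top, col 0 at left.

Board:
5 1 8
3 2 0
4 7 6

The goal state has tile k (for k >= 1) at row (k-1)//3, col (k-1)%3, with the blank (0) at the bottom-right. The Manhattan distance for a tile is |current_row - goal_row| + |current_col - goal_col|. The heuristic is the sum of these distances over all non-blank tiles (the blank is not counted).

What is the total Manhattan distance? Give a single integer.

Answer: 13

Derivation:
Tile 5: (0,0)->(1,1) = 2
Tile 1: (0,1)->(0,0) = 1
Tile 8: (0,2)->(2,1) = 3
Tile 3: (1,0)->(0,2) = 3
Tile 2: (1,1)->(0,1) = 1
Tile 4: (2,0)->(1,0) = 1
Tile 7: (2,1)->(2,0) = 1
Tile 6: (2,2)->(1,2) = 1
Sum: 2 + 1 + 3 + 3 + 1 + 1 + 1 + 1 = 13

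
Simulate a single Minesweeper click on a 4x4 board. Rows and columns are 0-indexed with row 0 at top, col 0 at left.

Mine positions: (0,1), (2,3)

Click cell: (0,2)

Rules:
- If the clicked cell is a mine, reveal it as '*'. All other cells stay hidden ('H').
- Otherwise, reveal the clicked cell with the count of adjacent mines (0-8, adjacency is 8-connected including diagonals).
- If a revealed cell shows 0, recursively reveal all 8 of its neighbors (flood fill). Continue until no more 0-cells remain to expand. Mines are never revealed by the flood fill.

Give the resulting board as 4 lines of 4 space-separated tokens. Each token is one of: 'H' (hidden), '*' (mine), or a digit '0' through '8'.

H H 1 H
H H H H
H H H H
H H H H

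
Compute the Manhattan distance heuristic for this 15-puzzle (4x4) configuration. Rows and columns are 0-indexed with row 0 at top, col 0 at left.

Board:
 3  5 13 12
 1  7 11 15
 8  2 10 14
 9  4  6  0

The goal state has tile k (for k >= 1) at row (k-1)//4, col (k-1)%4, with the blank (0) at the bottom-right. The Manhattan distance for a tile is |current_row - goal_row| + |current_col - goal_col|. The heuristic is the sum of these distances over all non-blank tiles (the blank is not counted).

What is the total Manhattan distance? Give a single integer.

Answer: 36

Derivation:
Tile 3: (0,0)->(0,2) = 2
Tile 5: (0,1)->(1,0) = 2
Tile 13: (0,2)->(3,0) = 5
Tile 12: (0,3)->(2,3) = 2
Tile 1: (1,0)->(0,0) = 1
Tile 7: (1,1)->(1,2) = 1
Tile 11: (1,2)->(2,2) = 1
Tile 15: (1,3)->(3,2) = 3
Tile 8: (2,0)->(1,3) = 4
Tile 2: (2,1)->(0,1) = 2
Tile 10: (2,2)->(2,1) = 1
Tile 14: (2,3)->(3,1) = 3
Tile 9: (3,0)->(2,0) = 1
Tile 4: (3,1)->(0,3) = 5
Tile 6: (3,2)->(1,1) = 3
Sum: 2 + 2 + 5 + 2 + 1 + 1 + 1 + 3 + 4 + 2 + 1 + 3 + 1 + 5 + 3 = 36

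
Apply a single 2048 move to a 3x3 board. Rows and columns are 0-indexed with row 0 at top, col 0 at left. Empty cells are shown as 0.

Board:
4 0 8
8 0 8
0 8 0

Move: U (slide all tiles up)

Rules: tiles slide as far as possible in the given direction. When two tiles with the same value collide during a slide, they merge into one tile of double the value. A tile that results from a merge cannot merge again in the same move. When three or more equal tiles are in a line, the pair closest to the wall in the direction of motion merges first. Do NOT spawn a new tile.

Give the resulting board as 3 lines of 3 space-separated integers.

Answer:  4  8 16
 8  0  0
 0  0  0

Derivation:
Slide up:
col 0: [4, 8, 0] -> [4, 8, 0]
col 1: [0, 0, 8] -> [8, 0, 0]
col 2: [8, 8, 0] -> [16, 0, 0]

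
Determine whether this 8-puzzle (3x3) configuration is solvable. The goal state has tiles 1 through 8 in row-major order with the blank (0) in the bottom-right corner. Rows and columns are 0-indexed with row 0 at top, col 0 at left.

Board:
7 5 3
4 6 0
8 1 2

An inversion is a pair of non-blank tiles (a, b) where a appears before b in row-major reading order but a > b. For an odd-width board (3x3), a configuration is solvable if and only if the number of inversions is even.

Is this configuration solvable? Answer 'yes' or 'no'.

Answer: yes

Derivation:
Inversions (pairs i<j in row-major order where tile[i] > tile[j] > 0): 18
18 is even, so the puzzle is solvable.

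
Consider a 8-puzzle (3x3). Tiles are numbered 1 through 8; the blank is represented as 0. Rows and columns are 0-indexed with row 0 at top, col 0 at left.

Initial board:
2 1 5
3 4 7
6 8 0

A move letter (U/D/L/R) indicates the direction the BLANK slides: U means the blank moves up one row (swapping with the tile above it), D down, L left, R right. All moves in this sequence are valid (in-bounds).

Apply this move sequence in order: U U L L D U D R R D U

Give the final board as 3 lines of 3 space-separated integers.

Answer: 3 2 1
4 5 0
6 8 7

Derivation:
After move 1 (U):
2 1 5
3 4 0
6 8 7

After move 2 (U):
2 1 0
3 4 5
6 8 7

After move 3 (L):
2 0 1
3 4 5
6 8 7

After move 4 (L):
0 2 1
3 4 5
6 8 7

After move 5 (D):
3 2 1
0 4 5
6 8 7

After move 6 (U):
0 2 1
3 4 5
6 8 7

After move 7 (D):
3 2 1
0 4 5
6 8 7

After move 8 (R):
3 2 1
4 0 5
6 8 7

After move 9 (R):
3 2 1
4 5 0
6 8 7

After move 10 (D):
3 2 1
4 5 7
6 8 0

After move 11 (U):
3 2 1
4 5 0
6 8 7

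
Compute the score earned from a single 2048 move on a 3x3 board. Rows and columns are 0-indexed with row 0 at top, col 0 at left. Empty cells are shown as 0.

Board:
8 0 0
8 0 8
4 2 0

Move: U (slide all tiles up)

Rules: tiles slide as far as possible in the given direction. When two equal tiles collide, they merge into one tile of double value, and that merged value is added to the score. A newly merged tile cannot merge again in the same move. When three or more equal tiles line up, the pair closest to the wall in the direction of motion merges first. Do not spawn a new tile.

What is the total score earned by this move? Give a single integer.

Slide up:
col 0: [8, 8, 4] -> [16, 4, 0]  score +16 (running 16)
col 1: [0, 0, 2] -> [2, 0, 0]  score +0 (running 16)
col 2: [0, 8, 0] -> [8, 0, 0]  score +0 (running 16)
Board after move:
16  2  8
 4  0  0
 0  0  0

Answer: 16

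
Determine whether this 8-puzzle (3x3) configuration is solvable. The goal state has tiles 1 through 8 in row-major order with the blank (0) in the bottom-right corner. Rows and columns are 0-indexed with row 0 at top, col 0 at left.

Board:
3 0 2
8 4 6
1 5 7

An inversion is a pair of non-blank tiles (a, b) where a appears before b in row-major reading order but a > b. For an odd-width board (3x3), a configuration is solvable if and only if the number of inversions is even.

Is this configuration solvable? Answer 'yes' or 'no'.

Inversions (pairs i<j in row-major order where tile[i] > tile[j] > 0): 11
11 is odd, so the puzzle is not solvable.

Answer: no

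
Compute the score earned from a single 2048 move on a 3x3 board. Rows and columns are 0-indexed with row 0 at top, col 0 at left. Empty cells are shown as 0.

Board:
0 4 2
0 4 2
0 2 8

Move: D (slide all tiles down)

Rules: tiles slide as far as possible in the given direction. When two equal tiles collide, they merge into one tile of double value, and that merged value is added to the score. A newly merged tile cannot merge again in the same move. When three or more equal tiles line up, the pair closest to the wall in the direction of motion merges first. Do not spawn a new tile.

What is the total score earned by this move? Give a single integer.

Answer: 12

Derivation:
Slide down:
col 0: [0, 0, 0] -> [0, 0, 0]  score +0 (running 0)
col 1: [4, 4, 2] -> [0, 8, 2]  score +8 (running 8)
col 2: [2, 2, 8] -> [0, 4, 8]  score +4 (running 12)
Board after move:
0 0 0
0 8 4
0 2 8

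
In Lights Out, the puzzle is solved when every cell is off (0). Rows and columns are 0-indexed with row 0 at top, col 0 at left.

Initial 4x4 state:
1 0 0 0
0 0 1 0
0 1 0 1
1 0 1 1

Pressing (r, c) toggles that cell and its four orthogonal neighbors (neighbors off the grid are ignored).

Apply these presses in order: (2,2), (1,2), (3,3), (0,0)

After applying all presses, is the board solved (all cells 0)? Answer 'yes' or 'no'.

Answer: no

Derivation:
After press 1 at (2,2):
1 0 0 0
0 0 0 0
0 0 1 0
1 0 0 1

After press 2 at (1,2):
1 0 1 0
0 1 1 1
0 0 0 0
1 0 0 1

After press 3 at (3,3):
1 0 1 0
0 1 1 1
0 0 0 1
1 0 1 0

After press 4 at (0,0):
0 1 1 0
1 1 1 1
0 0 0 1
1 0 1 0

Lights still on: 9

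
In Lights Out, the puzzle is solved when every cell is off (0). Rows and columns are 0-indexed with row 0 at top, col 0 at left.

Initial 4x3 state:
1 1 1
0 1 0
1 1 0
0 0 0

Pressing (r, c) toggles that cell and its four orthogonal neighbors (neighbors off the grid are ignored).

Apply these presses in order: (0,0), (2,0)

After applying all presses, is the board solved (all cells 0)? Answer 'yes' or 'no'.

After press 1 at (0,0):
0 0 1
1 1 0
1 1 0
0 0 0

After press 2 at (2,0):
0 0 1
0 1 0
0 0 0
1 0 0

Lights still on: 3

Answer: no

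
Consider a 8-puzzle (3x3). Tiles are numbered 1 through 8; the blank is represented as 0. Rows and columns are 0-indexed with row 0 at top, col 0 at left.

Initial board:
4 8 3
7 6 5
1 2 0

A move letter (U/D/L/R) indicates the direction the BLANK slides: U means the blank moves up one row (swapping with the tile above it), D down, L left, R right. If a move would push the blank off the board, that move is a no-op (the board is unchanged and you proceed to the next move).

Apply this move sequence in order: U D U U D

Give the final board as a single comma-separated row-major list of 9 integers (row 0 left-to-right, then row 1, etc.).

After move 1 (U):
4 8 3
7 6 0
1 2 5

After move 2 (D):
4 8 3
7 6 5
1 2 0

After move 3 (U):
4 8 3
7 6 0
1 2 5

After move 4 (U):
4 8 0
7 6 3
1 2 5

After move 5 (D):
4 8 3
7 6 0
1 2 5

Answer: 4, 8, 3, 7, 6, 0, 1, 2, 5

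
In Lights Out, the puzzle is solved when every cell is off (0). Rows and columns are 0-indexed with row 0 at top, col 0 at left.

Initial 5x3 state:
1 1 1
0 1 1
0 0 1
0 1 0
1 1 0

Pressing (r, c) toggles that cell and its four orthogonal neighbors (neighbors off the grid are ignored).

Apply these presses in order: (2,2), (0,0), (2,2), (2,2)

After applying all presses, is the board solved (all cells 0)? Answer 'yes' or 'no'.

Answer: no

Derivation:
After press 1 at (2,2):
1 1 1
0 1 0
0 1 0
0 1 1
1 1 0

After press 2 at (0,0):
0 0 1
1 1 0
0 1 0
0 1 1
1 1 0

After press 3 at (2,2):
0 0 1
1 1 1
0 0 1
0 1 0
1 1 0

After press 4 at (2,2):
0 0 1
1 1 0
0 1 0
0 1 1
1 1 0

Lights still on: 8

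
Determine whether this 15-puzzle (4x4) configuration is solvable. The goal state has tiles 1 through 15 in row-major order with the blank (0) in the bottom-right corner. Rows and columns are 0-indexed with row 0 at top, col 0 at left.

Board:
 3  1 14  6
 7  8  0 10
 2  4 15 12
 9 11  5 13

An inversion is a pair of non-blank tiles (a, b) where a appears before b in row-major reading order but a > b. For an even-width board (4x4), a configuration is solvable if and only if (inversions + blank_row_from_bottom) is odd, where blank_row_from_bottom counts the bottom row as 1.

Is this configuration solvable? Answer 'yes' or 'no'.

Answer: yes

Derivation:
Inversions: 36
Blank is in row 1 (0-indexed from top), which is row 3 counting from the bottom (bottom = 1).
36 + 3 = 39, which is odd, so the puzzle is solvable.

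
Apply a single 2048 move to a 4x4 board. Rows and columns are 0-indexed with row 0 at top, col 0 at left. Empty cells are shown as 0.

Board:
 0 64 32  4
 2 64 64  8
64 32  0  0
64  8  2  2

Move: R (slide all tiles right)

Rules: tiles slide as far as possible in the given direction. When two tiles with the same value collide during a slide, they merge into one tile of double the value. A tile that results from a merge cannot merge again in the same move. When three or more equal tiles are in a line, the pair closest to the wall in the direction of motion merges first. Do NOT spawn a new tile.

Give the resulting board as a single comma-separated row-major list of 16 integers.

Slide right:
row 0: [0, 64, 32, 4] -> [0, 64, 32, 4]
row 1: [2, 64, 64, 8] -> [0, 2, 128, 8]
row 2: [64, 32, 0, 0] -> [0, 0, 64, 32]
row 3: [64, 8, 2, 2] -> [0, 64, 8, 4]

Answer: 0, 64, 32, 4, 0, 2, 128, 8, 0, 0, 64, 32, 0, 64, 8, 4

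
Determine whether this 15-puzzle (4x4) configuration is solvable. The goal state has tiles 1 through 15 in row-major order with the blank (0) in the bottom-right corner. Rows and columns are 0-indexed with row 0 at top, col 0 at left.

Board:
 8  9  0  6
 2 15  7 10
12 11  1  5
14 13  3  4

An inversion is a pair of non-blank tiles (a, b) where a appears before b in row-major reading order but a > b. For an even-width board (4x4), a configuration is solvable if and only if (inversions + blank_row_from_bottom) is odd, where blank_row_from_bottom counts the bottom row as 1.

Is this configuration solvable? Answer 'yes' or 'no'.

Inversions: 54
Blank is in row 0 (0-indexed from top), which is row 4 counting from the bottom (bottom = 1).
54 + 4 = 58, which is even, so the puzzle is not solvable.

Answer: no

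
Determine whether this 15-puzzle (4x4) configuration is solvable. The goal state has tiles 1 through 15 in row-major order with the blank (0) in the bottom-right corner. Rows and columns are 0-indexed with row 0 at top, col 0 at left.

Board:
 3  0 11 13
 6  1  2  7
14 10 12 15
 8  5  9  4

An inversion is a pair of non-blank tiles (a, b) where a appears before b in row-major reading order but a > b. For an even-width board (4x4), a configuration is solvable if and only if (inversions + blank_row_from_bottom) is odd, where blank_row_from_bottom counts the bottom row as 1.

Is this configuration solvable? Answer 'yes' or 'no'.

Answer: yes

Derivation:
Inversions: 49
Blank is in row 0 (0-indexed from top), which is row 4 counting from the bottom (bottom = 1).
49 + 4 = 53, which is odd, so the puzzle is solvable.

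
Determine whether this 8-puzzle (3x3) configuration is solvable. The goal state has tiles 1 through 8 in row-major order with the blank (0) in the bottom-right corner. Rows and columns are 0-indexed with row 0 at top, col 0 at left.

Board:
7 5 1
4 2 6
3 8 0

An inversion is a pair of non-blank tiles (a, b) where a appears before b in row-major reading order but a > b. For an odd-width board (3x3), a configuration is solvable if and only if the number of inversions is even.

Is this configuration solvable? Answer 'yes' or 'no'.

Inversions (pairs i<j in row-major order where tile[i] > tile[j] > 0): 13
13 is odd, so the puzzle is not solvable.

Answer: no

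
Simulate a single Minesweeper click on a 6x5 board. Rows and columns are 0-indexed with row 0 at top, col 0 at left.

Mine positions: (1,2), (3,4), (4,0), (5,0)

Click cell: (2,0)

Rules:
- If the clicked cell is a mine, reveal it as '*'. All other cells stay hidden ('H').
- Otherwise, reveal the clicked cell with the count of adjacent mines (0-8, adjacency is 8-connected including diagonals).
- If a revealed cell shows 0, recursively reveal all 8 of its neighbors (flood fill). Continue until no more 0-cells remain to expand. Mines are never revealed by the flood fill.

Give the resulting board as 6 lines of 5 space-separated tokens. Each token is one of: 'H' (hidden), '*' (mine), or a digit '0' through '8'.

0 1 H H H
0 1 H H H
0 1 H H H
1 1 H H H
H H H H H
H H H H H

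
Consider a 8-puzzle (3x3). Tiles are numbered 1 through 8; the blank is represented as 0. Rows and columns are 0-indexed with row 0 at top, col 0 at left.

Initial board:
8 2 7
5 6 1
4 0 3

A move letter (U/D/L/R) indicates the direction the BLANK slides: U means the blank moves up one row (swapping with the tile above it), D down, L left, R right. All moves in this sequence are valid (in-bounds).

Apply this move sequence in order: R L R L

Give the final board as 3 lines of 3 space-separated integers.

After move 1 (R):
8 2 7
5 6 1
4 3 0

After move 2 (L):
8 2 7
5 6 1
4 0 3

After move 3 (R):
8 2 7
5 6 1
4 3 0

After move 4 (L):
8 2 7
5 6 1
4 0 3

Answer: 8 2 7
5 6 1
4 0 3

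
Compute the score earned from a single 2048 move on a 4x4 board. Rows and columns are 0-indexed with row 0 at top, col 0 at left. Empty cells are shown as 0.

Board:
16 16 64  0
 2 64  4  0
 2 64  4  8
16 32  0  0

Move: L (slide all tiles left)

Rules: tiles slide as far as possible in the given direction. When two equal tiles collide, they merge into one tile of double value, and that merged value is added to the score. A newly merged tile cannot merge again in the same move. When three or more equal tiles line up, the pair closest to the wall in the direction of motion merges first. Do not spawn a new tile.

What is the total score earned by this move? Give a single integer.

Slide left:
row 0: [16, 16, 64, 0] -> [32, 64, 0, 0]  score +32 (running 32)
row 1: [2, 64, 4, 0] -> [2, 64, 4, 0]  score +0 (running 32)
row 2: [2, 64, 4, 8] -> [2, 64, 4, 8]  score +0 (running 32)
row 3: [16, 32, 0, 0] -> [16, 32, 0, 0]  score +0 (running 32)
Board after move:
32 64  0  0
 2 64  4  0
 2 64  4  8
16 32  0  0

Answer: 32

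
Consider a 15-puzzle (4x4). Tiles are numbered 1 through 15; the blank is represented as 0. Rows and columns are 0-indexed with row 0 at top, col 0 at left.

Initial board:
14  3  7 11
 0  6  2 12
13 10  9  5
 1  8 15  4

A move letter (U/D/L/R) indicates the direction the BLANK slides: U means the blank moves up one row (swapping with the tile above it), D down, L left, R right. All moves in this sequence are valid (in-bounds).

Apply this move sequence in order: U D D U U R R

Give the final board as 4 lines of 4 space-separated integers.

After move 1 (U):
 0  3  7 11
14  6  2 12
13 10  9  5
 1  8 15  4

After move 2 (D):
14  3  7 11
 0  6  2 12
13 10  9  5
 1  8 15  4

After move 3 (D):
14  3  7 11
13  6  2 12
 0 10  9  5
 1  8 15  4

After move 4 (U):
14  3  7 11
 0  6  2 12
13 10  9  5
 1  8 15  4

After move 5 (U):
 0  3  7 11
14  6  2 12
13 10  9  5
 1  8 15  4

After move 6 (R):
 3  0  7 11
14  6  2 12
13 10  9  5
 1  8 15  4

After move 7 (R):
 3  7  0 11
14  6  2 12
13 10  9  5
 1  8 15  4

Answer:  3  7  0 11
14  6  2 12
13 10  9  5
 1  8 15  4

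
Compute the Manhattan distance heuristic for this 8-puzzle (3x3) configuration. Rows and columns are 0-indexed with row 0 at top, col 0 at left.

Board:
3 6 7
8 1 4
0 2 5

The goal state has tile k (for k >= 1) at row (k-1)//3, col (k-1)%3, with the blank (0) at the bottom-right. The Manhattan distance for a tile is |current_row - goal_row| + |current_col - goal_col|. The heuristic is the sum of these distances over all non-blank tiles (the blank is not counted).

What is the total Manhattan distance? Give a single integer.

Tile 3: (0,0)->(0,2) = 2
Tile 6: (0,1)->(1,2) = 2
Tile 7: (0,2)->(2,0) = 4
Tile 8: (1,0)->(2,1) = 2
Tile 1: (1,1)->(0,0) = 2
Tile 4: (1,2)->(1,0) = 2
Tile 2: (2,1)->(0,1) = 2
Tile 5: (2,2)->(1,1) = 2
Sum: 2 + 2 + 4 + 2 + 2 + 2 + 2 + 2 = 18

Answer: 18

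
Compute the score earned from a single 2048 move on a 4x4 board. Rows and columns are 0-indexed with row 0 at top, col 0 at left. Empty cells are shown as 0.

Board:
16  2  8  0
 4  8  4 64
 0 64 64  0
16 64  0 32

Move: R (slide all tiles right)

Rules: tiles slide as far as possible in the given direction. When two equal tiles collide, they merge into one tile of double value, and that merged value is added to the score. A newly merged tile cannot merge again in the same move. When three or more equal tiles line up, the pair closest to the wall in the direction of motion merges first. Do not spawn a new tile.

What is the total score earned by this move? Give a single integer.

Slide right:
row 0: [16, 2, 8, 0] -> [0, 16, 2, 8]  score +0 (running 0)
row 1: [4, 8, 4, 64] -> [4, 8, 4, 64]  score +0 (running 0)
row 2: [0, 64, 64, 0] -> [0, 0, 0, 128]  score +128 (running 128)
row 3: [16, 64, 0, 32] -> [0, 16, 64, 32]  score +0 (running 128)
Board after move:
  0  16   2   8
  4   8   4  64
  0   0   0 128
  0  16  64  32

Answer: 128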